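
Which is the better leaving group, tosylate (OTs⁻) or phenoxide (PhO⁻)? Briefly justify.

tosylate (OTs⁻)

tosylate (OTs⁻) is the better leaving group.
pKₐ(p-CH₃C₆H₄SO₃H (TsOH)) ≈ -2.8 versus pKₐ(C₆H₅OH (phenol)) ≈ 10: tosylate (OTs⁻) is the much weaker base.
Resonance-delocalised arenesulfonate.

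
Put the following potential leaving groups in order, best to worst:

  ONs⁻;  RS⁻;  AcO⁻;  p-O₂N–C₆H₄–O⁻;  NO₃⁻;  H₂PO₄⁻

ONs⁻: pKₐ(p-O₂NC₆H₄SO₃H) ≈ -3.5
NO₃⁻: pKₐ(HNO₃) ≈ -1.3
H₂PO₄⁻: pKₐ(H₃PO₄) ≈ 2.1
AcO⁻: pKₐ(CH₃COOH) ≈ 4.8
p-O₂N–C₆H₄–O⁻: pKₐ(p-nitrophenol) ≈ 7.2
RS⁻: pKₐ(RSH (a thiol)) ≈ 10.5

ONs⁻ > NO₃⁻ > H₂PO₄⁻ > AcO⁻ > p-O₂N–C₆H₄–O⁻ > RS⁻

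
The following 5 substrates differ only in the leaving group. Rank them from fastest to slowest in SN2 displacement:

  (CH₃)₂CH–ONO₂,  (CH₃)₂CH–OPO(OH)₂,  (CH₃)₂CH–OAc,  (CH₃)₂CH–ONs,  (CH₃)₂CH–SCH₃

Same R in every case — rank the leaving groups.
Leaving-group ability tracks the stability of the departed species; conjugate-acid pKₐ is the usual yardstick (lower pKₐ → better LG).
(CH₃)₂CH–ONs loses ONs⁻: pKₐ(p-O₂NC₆H₄SO₃H) ≈ -3.5
(CH₃)₂CH–ONO₂ loses NO₃⁻: pKₐ(HNO₃) ≈ -1.3
(CH₃)₂CH–OPO(OH)₂ loses H₂PO₄⁻: pKₐ(H₃PO₄) ≈ 2.1
(CH₃)₂CH–OAc loses AcO⁻: pKₐ(CH₃COOH) ≈ 4.8
(CH₃)₂CH–SCH₃ loses RS⁻: pKₐ(RSH (a thiol)) ≈ 10.5

(CH₃)₂CH–ONs > (CH₃)₂CH–ONO₂ > (CH₃)₂CH–OPO(OH)₂ > (CH₃)₂CH–OAc > (CH₃)₂CH–SCH₃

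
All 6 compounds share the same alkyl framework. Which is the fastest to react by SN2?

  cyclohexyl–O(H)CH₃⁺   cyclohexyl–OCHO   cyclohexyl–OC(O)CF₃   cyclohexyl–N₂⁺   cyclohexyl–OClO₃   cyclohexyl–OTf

cyclohexyl–N₂⁺

With the same alkyl group throughout, only the leaving group differentiates the rates.
Leaving-group ability tracks the stability of the departed species; conjugate-acid pKₐ is the usual yardstick (lower pKₐ → better LG).
cyclohexyl–N₂⁺ loses N₂: no meaningful conjugate acid; N₂ departs as an exceptionally stable neutral molecule
cyclohexyl–OTf loses OTf⁻: pKₐ(CF₃SO₃H (triflic acid)) ≈ -14
cyclohexyl–OClO₃ loses ClO₄⁻: pKₐ(HClO₄) ≈ -10
cyclohexyl–O(H)CH₃⁺ loses R'OH: pKₐ(R'OH₂⁺) ≈ -2.4
cyclohexyl–OC(O)CF₃ loses CF₃COO⁻: pKₐ(CF₃COOH) ≈ 0.2
cyclohexyl–OCHO loses HCOO⁻: pKₐ(HCOOH) ≈ 3.8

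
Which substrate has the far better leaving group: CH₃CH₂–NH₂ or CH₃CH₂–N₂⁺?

CH₃CH₂–N₂⁺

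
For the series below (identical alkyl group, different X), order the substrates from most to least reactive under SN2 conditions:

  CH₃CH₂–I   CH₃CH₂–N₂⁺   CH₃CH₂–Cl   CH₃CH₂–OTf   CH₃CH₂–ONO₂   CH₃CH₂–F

Same R in every case — rank the leaving groups.
The more stable X⁻ (or X) is on its own — i.e. the weaker a base it is — the better a leaving group it makes.
CH₃CH₂–N₂⁺ loses N₂: no meaningful conjugate acid; N₂ departs as an exceptionally stable neutral molecule
CH₃CH₂–OTf loses OTf⁻: pKₐ(CF₃SO₃H (triflic acid)) ≈ -14
CH₃CH₂–I loses I⁻: pKₐ(HI) ≈ -10
CH₃CH₂–Cl loses Cl⁻: pKₐ(HCl) ≈ -7
CH₃CH₂–ONO₂ loses NO₃⁻: pKₐ(HNO₃) ≈ -1.3
CH₃CH₂–F loses F⁻: pKₐ(HF) ≈ 3.2

CH₃CH₂–N₂⁺ > CH₃CH₂–OTf > CH₃CH₂–I > CH₃CH₂–Cl > CH₃CH₂–ONO₂ > CH₃CH₂–F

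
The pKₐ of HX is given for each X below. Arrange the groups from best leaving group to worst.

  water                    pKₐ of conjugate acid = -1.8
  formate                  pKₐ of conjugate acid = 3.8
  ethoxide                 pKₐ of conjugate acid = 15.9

Lower conjugate-acid pKₐ ⇒ weaker base ⇒ better leaving group.
Sorting by the given values: water (-1.8), formate (3.8), ethoxide (15.9).

water > formate > ethoxide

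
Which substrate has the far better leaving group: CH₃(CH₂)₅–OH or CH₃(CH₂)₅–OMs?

From CH₃(CH₂)₅–OH the departing group would be OH⁻ (pKₐ(H₂O) ≈ 15.7). Strong base; essentially never leaves without prior activation.
From CH₃(CH₂)₅–OMs the leaving group is OMs⁻ (pKₐ(CH₃SO₃H (MsOH)) ≈ -1.9). Resonance-delocalised alkanesulfonate.
(In practice CH₃(CH₂)₅–OMs is made from CH₃(CH₂)₅–OH by treatment with MsCl / Et₃N, converting the hydroxyl into a mesylate.)

CH₃(CH₂)₅–OMs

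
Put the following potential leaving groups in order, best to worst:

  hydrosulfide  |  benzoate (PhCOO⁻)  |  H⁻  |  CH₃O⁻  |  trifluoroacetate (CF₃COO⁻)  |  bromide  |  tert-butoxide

bromide > trifluoroacetate (CF₃COO⁻) > benzoate (PhCOO⁻) > hydrosulfide > CH₃O⁻ > tert-butoxide > H⁻

Rank by basicity of the departing species: weakest base leaves most easily.
bromide: pKₐ(HBr) ≈ -9 — weak base; good leaving group
trifluoroacetate (CF₃COO⁻): pKₐ(CF₃COOH) ≈ 0.2 — strongly electron-withdrawing CF₃ stabilises the carboxylate
benzoate (PhCOO⁻): pKₐ(C₆H₅COOH) ≈ 4.2
hydrosulfide: pKₐ(H₂S) ≈ 7 — larger and more polarisable than the oxygen analogue
CH₃O⁻: pKₐ(CH₃OH) ≈ 15.5 — strong base; alkoxides do not leave unassisted
tert-butoxide: pKₐ(t-BuOH) ≈ 18 — bulky, strongly basic alkoxide
H⁻: pKₐ(H₂) ≈ 36 — extremely strong base; leaves only in special hydride-transfer contexts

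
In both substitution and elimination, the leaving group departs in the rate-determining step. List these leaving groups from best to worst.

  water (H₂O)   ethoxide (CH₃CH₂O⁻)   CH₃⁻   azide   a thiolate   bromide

A good leaving group is a weak base: the lower the pKₐ of its conjugate acid, the more readily it departs.
bromide: pKₐ(HBr) ≈ -9
water (H₂O): pKₐ(H₃O⁺) ≈ -1.7
azide: pKₐ(HN₃) ≈ 4.7
a thiolate: pKₐ(RSH (a thiol)) ≈ 10.5
ethoxide (CH₃CH₂O⁻): pKₐ(CH₃CH₂OH) ≈ 16
CH₃⁻: pKₐ(CH₄) ≈ 48

bromide > water (H₂O) > azide > a thiolate > ethoxide (CH₃CH₂O⁻) > CH₃⁻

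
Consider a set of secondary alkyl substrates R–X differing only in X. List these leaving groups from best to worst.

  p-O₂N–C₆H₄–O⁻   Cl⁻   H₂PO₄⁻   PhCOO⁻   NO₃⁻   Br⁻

Leaving-group ability tracks the stability of the departed species; conjugate-acid pKₐ is the usual yardstick (lower pKₐ → better LG).
Br⁻: pKₐ(HBr) ≈ -9 — weak base; good leaving group
Cl⁻: pKₐ(HCl) ≈ -7 — moderately weak base
NO₃⁻: pKₐ(HNO₃) ≈ -1.3
H₂PO₄⁻: pKₐ(H₃PO₄) ≈ 2.1 — moderate base; biological leaving group after further activation
PhCOO⁻: pKₐ(C₆H₅COOH) ≈ 4.2 — aryl carboxylate
p-O₂N–C₆H₄–O⁻: pKₐ(p-nitrophenol) ≈ 7.2 — nitro group delocalises the charge; the classic chromogenic LG

Br⁻ > Cl⁻ > NO₃⁻ > H₂PO₄⁻ > PhCOO⁻ > p-O₂N–C₆H₄–O⁻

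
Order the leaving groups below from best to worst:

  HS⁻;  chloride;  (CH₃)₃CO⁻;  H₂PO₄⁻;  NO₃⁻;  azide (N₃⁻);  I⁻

I⁻ > chloride > NO₃⁻ > H₂PO₄⁻ > azide (N₃⁻) > HS⁻ > (CH₃)₃CO⁻

I⁻: pKₐ(HI) ≈ -10
chloride: pKₐ(HCl) ≈ -7
NO₃⁻: pKₐ(HNO₃) ≈ -1.3
H₂PO₄⁻: pKₐ(H₃PO₄) ≈ 2.1
azide (N₃⁻): pKₐ(HN₃) ≈ 4.7
HS⁻: pKₐ(H₂S) ≈ 7
(CH₃)₃CO⁻: pKₐ(t-BuOH) ≈ 18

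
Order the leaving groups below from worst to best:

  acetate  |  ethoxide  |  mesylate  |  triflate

ethoxide < acetate < mesylate < triflate

triflate: pKₐ(CF₃SO₃H (triflic acid)) ≈ -14
mesylate: pKₐ(CH₃SO₃H (MsOH)) ≈ -1.9
acetate: pKₐ(CH₃COOH) ≈ 4.8
ethoxide: pKₐ(CH₃CH₂OH) ≈ 16
Reversing gives the worst-to-best order requested.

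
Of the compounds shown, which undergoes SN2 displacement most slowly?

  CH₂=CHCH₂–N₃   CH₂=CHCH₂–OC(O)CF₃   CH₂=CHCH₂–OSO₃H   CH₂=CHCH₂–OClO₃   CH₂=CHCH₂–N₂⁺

CH₂=CHCH₂–N₃

With the same alkyl group throughout, only the leaving group differentiates the rates.
A good leaving group is a weak base: the lower the pKₐ of its conjugate acid, the more readily it departs.
CH₂=CHCH₂–N₂⁺ loses N₂: no meaningful conjugate acid; N₂ departs as an exceptionally stable neutral molecule
CH₂=CHCH₂–OClO₃ loses ClO₄⁻: pKₐ(HClO₄) ≈ -10
CH₂=CHCH₂–OSO₃H loses HSO₄⁻: pKₐ(H₂SO₄) ≈ -3
CH₂=CHCH₂–OC(O)CF₃ loses CF₃COO⁻: pKₐ(CF₃COOH) ≈ 0.2
CH₂=CHCH₂–N₃ loses N₃⁻: pKₐ(HN₃) ≈ 4.7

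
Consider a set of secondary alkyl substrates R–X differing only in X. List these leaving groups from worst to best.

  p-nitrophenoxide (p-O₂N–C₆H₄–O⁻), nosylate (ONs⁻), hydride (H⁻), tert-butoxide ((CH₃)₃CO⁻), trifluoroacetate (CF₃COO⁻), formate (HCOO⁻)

hydride (H⁻) < tert-butoxide ((CH₃)₃CO⁻) < p-nitrophenoxide (p-O₂N–C₆H₄–O⁻) < formate (HCOO⁻) < trifluoroacetate (CF₃COO⁻) < nosylate (ONs⁻)

Leaving-group ability tracks the stability of the departed species; conjugate-acid pKₐ is the usual yardstick (lower pKₐ → better LG).
nosylate (ONs⁻): pKₐ(p-O₂NC₆H₄SO₃H) ≈ -3.5 — p-nitro group further stabilises the sulfonate
trifluoroacetate (CF₃COO⁻): pKₐ(CF₃COOH) ≈ 0.2
formate (HCOO⁻): pKₐ(HCOOH) ≈ 3.8 — resonance-stabilised carboxylate
p-nitrophenoxide (p-O₂N–C₆H₄–O⁻): pKₐ(p-nitrophenol) ≈ 7.2 — nitro group delocalises the charge; the classic chromogenic LG
tert-butoxide ((CH₃)₃CO⁻): pKₐ(t-BuOH) ≈ 18 — bulky, strongly basic alkoxide
hydride (H⁻): pKₐ(H₂) ≈ 36
The question asks for worst first, so the sequence is read in increasing leaving-group ability.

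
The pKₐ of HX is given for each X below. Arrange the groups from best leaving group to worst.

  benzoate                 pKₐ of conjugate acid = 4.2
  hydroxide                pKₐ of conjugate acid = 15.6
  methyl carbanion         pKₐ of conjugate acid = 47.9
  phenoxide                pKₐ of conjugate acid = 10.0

benzoate > phenoxide > hydroxide > methyl carbanion

Lower conjugate-acid pKₐ ⇒ weaker base ⇒ better leaving group.
Sorting by the given values: benzoate (4.2), phenoxide (10.0), hydroxide (15.6), methyl carbanion (47.9).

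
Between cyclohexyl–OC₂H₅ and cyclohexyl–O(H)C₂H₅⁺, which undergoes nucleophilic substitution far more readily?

From cyclohexyl–OC₂H₅ the departing group would be CH₃CH₂O⁻ (pKₐ(CH₃CH₂OH) ≈ 16). Strong base; alkoxides do not leave unassisted.
From cyclohexyl–O(H)C₂H₅⁺ the leaving group is R'OH (pKₐ(R'OH₂⁺) ≈ -2.4). Neutral; leaves from a protonated ether (an oxonium ion, R–O(H)R'⁺).
(In practice cyclohexyl–O(H)C₂H₅⁺ is made from cyclohexyl–OC₂H₅ by protonation with concentrated HBr, allowing neutral ethanol, rather than ethoxide, to depart.)

cyclohexyl–O(H)C₂H₅⁺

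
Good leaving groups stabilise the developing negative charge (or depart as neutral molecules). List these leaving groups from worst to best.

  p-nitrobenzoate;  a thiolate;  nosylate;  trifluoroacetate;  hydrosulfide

nosylate: pKₐ(p-O₂NC₆H₄SO₃H) ≈ -3.5
trifluoroacetate: pKₐ(CF₃COOH) ≈ 0.2
p-nitrobenzoate: pKₐ(p-nitrobenzoic acid) ≈ 3.4 — electron-withdrawing nitro group stabilises the carboxylate
hydrosulfide: pKₐ(H₂S) ≈ 7 — larger and more polarisable than the oxygen analogue
a thiolate: pKₐ(RSH (a thiol)) ≈ 10.5 — moderately basic; rarely leaves without activation
The question asks for worst first, so the sequence is read in increasing leaving-group ability.

a thiolate < hydrosulfide < p-nitrobenzoate < trifluoroacetate < nosylate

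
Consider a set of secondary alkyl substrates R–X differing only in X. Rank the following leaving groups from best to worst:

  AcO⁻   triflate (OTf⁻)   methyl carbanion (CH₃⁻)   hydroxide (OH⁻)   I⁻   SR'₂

Rank by basicity of the departing species: weakest base leaves most easily.
triflate (OTf⁻): pKₐ(CF₃SO₃H (triflic acid)) ≈ -14 — charge spread over three oxygens and a CF₃ group; the premier leaving group in synthesis
I⁻: pKₐ(HI) ≈ -10
SR'₂: pKₐ(R'₂SH⁺) ≈ -7
AcO⁻: pKₐ(CH₃COOH) ≈ 4.8
hydroxide (OH⁻): pKₐ(H₂O) ≈ 15.7
methyl carbanion (CH₃⁻): pKₐ(CH₄) ≈ 48 — unstabilised carbanion; the worst conceivable leaving group

triflate (OTf⁻) > I⁻ > SR'₂ > AcO⁻ > hydroxide (OH⁻) > methyl carbanion (CH₃⁻)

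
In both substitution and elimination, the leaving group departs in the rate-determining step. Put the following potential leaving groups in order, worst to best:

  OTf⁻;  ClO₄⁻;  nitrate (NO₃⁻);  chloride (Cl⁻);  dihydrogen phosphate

Leaving-group ability tracks the stability of the departed species; conjugate-acid pKₐ is the usual yardstick (lower pKₐ → better LG).
OTf⁻: pKₐ(CF₃SO₃H (triflic acid)) ≈ -14 — charge spread over three oxygens and a CF₃ group; the premier leaving group in synthesis
ClO₄⁻: pKₐ(HClO₄) ≈ -10 — extremely weak base; rarely used for safety reasons
chloride (Cl⁻): pKₐ(HCl) ≈ -7 — moderately weak base
nitrate (NO₃⁻): pKₐ(HNO₃) ≈ -1.3 — resonance-delocalised over three oxygens
dihydrogen phosphate: pKₐ(H₃PO₄) ≈ 2.1
Listed from poorest to best leaving group as asked.

dihydrogen phosphate < nitrate (NO₃⁻) < chloride (Cl⁻) < ClO₄⁻ < OTf⁻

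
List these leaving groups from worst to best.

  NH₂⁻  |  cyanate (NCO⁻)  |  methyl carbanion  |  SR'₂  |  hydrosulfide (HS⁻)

methyl carbanion < NH₂⁻ < hydrosulfide (HS⁻) < cyanate (NCO⁻) < SR'₂

SR'₂: pKₐ(R'₂SH⁺) ≈ -7 — neutral; leaves from a sulfonium salt (R–SR'₂⁺)
cyanate (NCO⁻): pKₐ(HOCN) ≈ 3.5 — resonance between N and O
hydrosulfide (HS⁻): pKₐ(H₂S) ≈ 7
NH₂⁻: pKₐ(NH₃) ≈ 38
methyl carbanion: pKₐ(CH₄) ≈ 48
Reversing gives the worst-to-best order requested.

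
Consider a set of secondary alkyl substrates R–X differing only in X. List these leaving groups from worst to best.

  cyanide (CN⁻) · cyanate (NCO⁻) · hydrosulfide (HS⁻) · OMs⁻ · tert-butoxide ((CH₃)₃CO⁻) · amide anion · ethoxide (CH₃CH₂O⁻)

amide anion < tert-butoxide ((CH₃)₃CO⁻) < ethoxide (CH₃CH₂O⁻) < cyanide (CN⁻) < hydrosulfide (HS⁻) < cyanate (NCO⁻) < OMs⁻

A good leaving group is a weak base: the lower the pKₐ of its conjugate acid, the more readily it departs.
OMs⁻: pKₐ(CH₃SO₃H (MsOH)) ≈ -1.9
cyanate (NCO⁻): pKₐ(HOCN) ≈ 3.5
hydrosulfide (HS⁻): pKₐ(H₂S) ≈ 7
cyanide (CN⁻): pKₐ(HCN) ≈ 9.2
ethoxide (CH₃CH₂O⁻): pKₐ(CH₃CH₂OH) ≈ 16
tert-butoxide ((CH₃)₃CO⁻): pKₐ(t-BuOH) ≈ 18
amide anion: pKₐ(NH₃) ≈ 38
The question asks for worst first, so the sequence is read in increasing leaving-group ability.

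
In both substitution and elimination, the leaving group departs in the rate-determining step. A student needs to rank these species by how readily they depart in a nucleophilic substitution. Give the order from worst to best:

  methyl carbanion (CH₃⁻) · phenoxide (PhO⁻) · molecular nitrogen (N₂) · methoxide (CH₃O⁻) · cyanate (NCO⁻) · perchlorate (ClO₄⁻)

Leaving-group ability tracks the stability of the departed species; conjugate-acid pKₐ is the usual yardstick (lower pKₐ → better LG).
molecular nitrogen (N₂): no meaningful conjugate acid; N₂ departs as an exceptionally stable neutral molecule
perchlorate (ClO₄⁻): pKₐ(HClO₄) ≈ -10
cyanate (NCO⁻): pKₐ(HOCN) ≈ 3.5
phenoxide (PhO⁻): pKₐ(C₆H₅OH (phenol)) ≈ 10
methoxide (CH₃O⁻): pKₐ(CH₃OH) ≈ 15.5
methyl carbanion (CH₃⁻): pKₐ(CH₄) ≈ 48
The question asks for worst first, so the sequence is read in increasing leaving-group ability.

methyl carbanion (CH₃⁻) < methoxide (CH₃O⁻) < phenoxide (PhO⁻) < cyanate (NCO⁻) < perchlorate (ClO₄⁻) < molecular nitrogen (N₂)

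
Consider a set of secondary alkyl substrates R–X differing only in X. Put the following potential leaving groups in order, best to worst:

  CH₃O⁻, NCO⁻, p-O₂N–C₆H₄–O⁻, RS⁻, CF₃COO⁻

The more stable X⁻ (or X) is on its own — i.e. the weaker a base it is — the better a leaving group it makes.
CF₃COO⁻: pKₐ(CF₃COOH) ≈ 0.2 — strongly electron-withdrawing CF₃ stabilises the carboxylate
NCO⁻: pKₐ(HOCN) ≈ 3.5
p-O₂N–C₆H₄–O⁻: pKₐ(p-nitrophenol) ≈ 7.2 — nitro group delocalises the charge; the classic chromogenic LG
RS⁻: pKₐ(RSH (a thiol)) ≈ 10.5 — moderately basic; rarely leaves without activation
CH₃O⁻: pKₐ(CH₃OH) ≈ 15.5 — strong base; alkoxides do not leave unassisted

CF₃COO⁻ > NCO⁻ > p-O₂N–C₆H₄–O⁻ > RS⁻ > CH₃O⁻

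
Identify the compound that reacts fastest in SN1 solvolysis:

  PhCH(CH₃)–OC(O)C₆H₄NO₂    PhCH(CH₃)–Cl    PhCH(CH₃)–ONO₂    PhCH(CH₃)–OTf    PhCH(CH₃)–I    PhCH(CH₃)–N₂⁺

Same R in every case — rank the leaving groups.
A good leaving group is a weak base: the lower the pKₐ of its conjugate acid, the more readily it departs.
PhCH(CH₃)–N₂⁺ loses N₂: no meaningful conjugate acid; N₂ departs as an exceptionally stable neutral molecule
PhCH(CH₃)–OTf loses OTf⁻: pKₐ(CF₃SO₃H (triflic acid)) ≈ -14
PhCH(CH₃)–I loses I⁻: pKₐ(HI) ≈ -10
PhCH(CH₃)–Cl loses Cl⁻: pKₐ(HCl) ≈ -7
PhCH(CH₃)–ONO₂ loses NO₃⁻: pKₐ(HNO₃) ≈ -1.3
PhCH(CH₃)–OC(O)C₆H₄NO₂ loses p-O₂N–C₆H₄–COO⁻: pKₐ(p-nitrobenzoic acid) ≈ 3.4

PhCH(CH₃)–N₂⁺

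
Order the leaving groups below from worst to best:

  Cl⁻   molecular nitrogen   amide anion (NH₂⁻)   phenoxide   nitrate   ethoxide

molecular nitrogen: no meaningful conjugate acid; N₂ departs as an exceptionally stable neutral molecule
Cl⁻: pKₐ(HCl) ≈ -7
nitrate: pKₐ(HNO₃) ≈ -1.3
phenoxide: pKₐ(C₆H₅OH (phenol)) ≈ 10
ethoxide: pKₐ(CH₃CH₂OH) ≈ 16
amide anion (NH₂⁻): pKₐ(NH₃) ≈ 38
The question asks for worst first, so the sequence is read in increasing leaving-group ability.

amide anion (NH₂⁻) < ethoxide < phenoxide < nitrate < Cl⁻ < molecular nitrogen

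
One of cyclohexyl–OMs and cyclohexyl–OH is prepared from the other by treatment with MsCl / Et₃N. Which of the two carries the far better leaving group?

cyclohexyl–OMs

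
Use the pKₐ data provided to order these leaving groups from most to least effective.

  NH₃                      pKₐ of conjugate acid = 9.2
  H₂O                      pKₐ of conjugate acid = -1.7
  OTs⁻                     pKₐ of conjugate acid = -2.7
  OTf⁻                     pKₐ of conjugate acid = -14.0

Lower conjugate-acid pKₐ ⇒ weaker base ⇒ better leaving group.
Sorting by the given values: OTf⁻ (-14.0), OTs⁻ (-2.7), H₂O (-1.7), NH₃ (9.2).

OTf⁻ > OTs⁻ > H₂O > NH₃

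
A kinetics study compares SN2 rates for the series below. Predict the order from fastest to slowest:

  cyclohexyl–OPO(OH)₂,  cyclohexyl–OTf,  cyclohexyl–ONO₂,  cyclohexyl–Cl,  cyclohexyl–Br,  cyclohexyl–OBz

cyclohexyl–OTf > cyclohexyl–Br > cyclohexyl–Cl > cyclohexyl–ONO₂ > cyclohexyl–OPO(OH)₂ > cyclohexyl–OBz

With the same alkyl group throughout, only the leaving group differentiates the rates.
A good leaving group is a weak base: the lower the pKₐ of its conjugate acid, the more readily it departs.
cyclohexyl–OTf loses OTf⁻: pKₐ(CF₃SO₃H (triflic acid)) ≈ -14
cyclohexyl–Br loses Br⁻: pKₐ(HBr) ≈ -9
cyclohexyl–Cl loses Cl⁻: pKₐ(HCl) ≈ -7
cyclohexyl–ONO₂ loses NO₃⁻: pKₐ(HNO₃) ≈ -1.3
cyclohexyl–OPO(OH)₂ loses H₂PO₄⁻: pKₐ(H₃PO₄) ≈ 2.1
cyclohexyl–OBz loses PhCOO⁻: pKₐ(C₆H₅COOH) ≈ 4.2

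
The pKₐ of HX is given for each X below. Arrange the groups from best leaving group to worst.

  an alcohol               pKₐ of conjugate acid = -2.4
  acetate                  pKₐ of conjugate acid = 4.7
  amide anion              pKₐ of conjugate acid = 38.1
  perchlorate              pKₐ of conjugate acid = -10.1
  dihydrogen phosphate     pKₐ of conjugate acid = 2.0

perchlorate > an alcohol > dihydrogen phosphate > acetate > amide anion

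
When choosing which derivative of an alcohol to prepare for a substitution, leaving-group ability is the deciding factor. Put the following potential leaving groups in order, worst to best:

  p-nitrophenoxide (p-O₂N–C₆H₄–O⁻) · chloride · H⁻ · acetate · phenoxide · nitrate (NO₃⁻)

H⁻ < phenoxide < p-nitrophenoxide (p-O₂N–C₆H₄–O⁻) < acetate < nitrate (NO₃⁻) < chloride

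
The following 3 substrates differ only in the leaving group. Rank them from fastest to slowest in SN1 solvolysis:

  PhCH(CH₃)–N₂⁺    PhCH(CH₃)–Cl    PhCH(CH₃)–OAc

Same R in every case — rank the leaving groups.
Rank by basicity of the departing species: weakest base leaves most easily.
PhCH(CH₃)–N₂⁺ loses N₂: no meaningful conjugate acid; N₂ departs as an exceptionally stable neutral molecule
PhCH(CH₃)–Cl loses Cl⁻: pKₐ(HCl) ≈ -7
PhCH(CH₃)–OAc loses AcO⁻: pKₐ(CH₃COOH) ≈ 4.8

PhCH(CH₃)–N₂⁺ > PhCH(CH₃)–Cl > PhCH(CH₃)–OAc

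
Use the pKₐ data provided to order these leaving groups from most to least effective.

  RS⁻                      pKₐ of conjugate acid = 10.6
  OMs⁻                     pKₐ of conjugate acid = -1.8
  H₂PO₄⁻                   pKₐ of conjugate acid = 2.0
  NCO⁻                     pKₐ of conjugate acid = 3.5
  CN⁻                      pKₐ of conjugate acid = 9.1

OMs⁻ > H₂PO₄⁻ > NCO⁻ > CN⁻ > RS⁻

Lower conjugate-acid pKₐ ⇒ weaker base ⇒ better leaving group.
Sorting by the given values: OMs⁻ (-1.8), H₂PO₄⁻ (2.0), NCO⁻ (3.5), CN⁻ (9.1), RS⁻ (10.6).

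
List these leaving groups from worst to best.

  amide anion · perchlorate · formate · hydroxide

amide anion < hydroxide < formate < perchlorate

Rank by basicity of the departing species: weakest base leaves most easily.
perchlorate: pKₐ(HClO₄) ≈ -10 — extremely weak base; rarely used for safety reasons
formate: pKₐ(HCOOH) ≈ 3.8 — resonance-stabilised carboxylate
hydroxide: pKₐ(H₂O) ≈ 15.7
amide anion: pKₐ(NH₃) ≈ 38
Reversing gives the worst-to-best order requested.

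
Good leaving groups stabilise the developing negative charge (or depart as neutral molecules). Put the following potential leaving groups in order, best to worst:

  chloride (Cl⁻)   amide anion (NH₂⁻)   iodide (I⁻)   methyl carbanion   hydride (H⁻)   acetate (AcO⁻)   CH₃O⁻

iodide (I⁻) > chloride (Cl⁻) > acetate (AcO⁻) > CH₃O⁻ > hydride (H⁻) > amide anion (NH₂⁻) > methyl carbanion

The more stable X⁻ (or X) is on its own — i.e. the weaker a base it is — the better a leaving group it makes.
iodide (I⁻): pKₐ(HI) ≈ -10 — large, highly polarisable; very weak base
chloride (Cl⁻): pKₐ(HCl) ≈ -7
acetate (AcO⁻): pKₐ(CH₃COOH) ≈ 4.8
CH₃O⁻: pKₐ(CH₃OH) ≈ 15.5
hydride (H⁻): pKₐ(H₂) ≈ 36
amide anion (NH₂⁻): pKₐ(NH₃) ≈ 38
methyl carbanion: pKₐ(CH₄) ≈ 48 — unstabilised carbanion; the worst conceivable leaving group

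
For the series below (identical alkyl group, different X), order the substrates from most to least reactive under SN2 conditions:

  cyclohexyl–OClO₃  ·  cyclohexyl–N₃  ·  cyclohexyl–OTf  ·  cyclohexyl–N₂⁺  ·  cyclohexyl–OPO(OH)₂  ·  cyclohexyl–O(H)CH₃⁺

cyclohexyl–N₂⁺ > cyclohexyl–OTf > cyclohexyl–OClO₃ > cyclohexyl–O(H)CH₃⁺ > cyclohexyl–OPO(OH)₂ > cyclohexyl–N₃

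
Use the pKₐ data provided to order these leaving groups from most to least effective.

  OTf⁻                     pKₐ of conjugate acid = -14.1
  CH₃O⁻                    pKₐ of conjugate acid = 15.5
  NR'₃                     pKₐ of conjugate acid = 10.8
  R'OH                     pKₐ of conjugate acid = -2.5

OTf⁻ > R'OH > NR'₃ > CH₃O⁻

Lower conjugate-acid pKₐ ⇒ weaker base ⇒ better leaving group.
Sorting by the given values: OTf⁻ (-14.1), R'OH (-2.5), NR'₃ (10.8), CH₃O⁻ (15.5).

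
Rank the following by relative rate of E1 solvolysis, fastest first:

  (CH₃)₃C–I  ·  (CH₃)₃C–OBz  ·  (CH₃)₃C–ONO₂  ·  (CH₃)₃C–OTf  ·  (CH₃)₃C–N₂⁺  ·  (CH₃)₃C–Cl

Same R in every case — rank the leaving groups.
Leaving-group ability tracks the stability of the departed species; conjugate-acid pKₐ is the usual yardstick (lower pKₐ → better LG).
(CH₃)₃C–N₂⁺ loses N₂: no meaningful conjugate acid; N₂ departs as an exceptionally stable neutral molecule
(CH₃)₃C–OTf loses OTf⁻: pKₐ(CF₃SO₃H (triflic acid)) ≈ -14
(CH₃)₃C–I loses I⁻: pKₐ(HI) ≈ -10
(CH₃)₃C–Cl loses Cl⁻: pKₐ(HCl) ≈ -7
(CH₃)₃C–ONO₂ loses NO₃⁻: pKₐ(HNO₃) ≈ -1.3
(CH₃)₃C–OBz loses PhCOO⁻: pKₐ(C₆H₅COOH) ≈ 4.2

(CH₃)₃C–N₂⁺ > (CH₃)₃C–OTf > (CH₃)₃C–I > (CH₃)₃C–Cl > (CH₃)₃C–ONO₂ > (CH₃)₃C–OBz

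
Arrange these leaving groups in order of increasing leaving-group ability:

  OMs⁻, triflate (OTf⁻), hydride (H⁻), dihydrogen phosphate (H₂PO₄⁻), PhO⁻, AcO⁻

Rank by basicity of the departing species: weakest base leaves most easily.
triflate (OTf⁻): pKₐ(CF₃SO₃H (triflic acid)) ≈ -14 — charge spread over three oxygens and a CF₃ group; the premier leaving group in synthesis
OMs⁻: pKₐ(CH₃SO₃H (MsOH)) ≈ -1.9 — resonance-delocalised alkanesulfonate
dihydrogen phosphate (H₂PO₄⁻): pKₐ(H₃PO₄) ≈ 2.1 — moderate base; biological leaving group after further activation
AcO⁻: pKₐ(CH₃COOH) ≈ 4.8
PhO⁻: pKₐ(C₆H₅OH (phenol)) ≈ 10 — resonance into the ring helps, but still a poor LG
hydride (H⁻): pKₐ(H₂) ≈ 36 — extremely strong base; leaves only in special hydride-transfer contexts
Listed from poorest to best leaving group as asked.

hydride (H⁻) < PhO⁻ < AcO⁻ < dihydrogen phosphate (H₂PO₄⁻) < OMs⁻ < triflate (OTf⁻)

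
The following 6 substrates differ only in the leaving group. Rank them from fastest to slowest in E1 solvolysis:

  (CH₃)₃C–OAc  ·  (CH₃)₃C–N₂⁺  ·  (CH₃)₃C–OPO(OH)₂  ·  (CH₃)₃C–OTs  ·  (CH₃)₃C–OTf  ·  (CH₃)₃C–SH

(CH₃)₃C–N₂⁺ > (CH₃)₃C–OTf > (CH₃)₃C–OTs > (CH₃)₃C–OPO(OH)₂ > (CH₃)₃C–OAc > (CH₃)₃C–SH

With the same alkyl group throughout, only the leaving group differentiates the rates.
The more stable X⁻ (or X) is on its own — i.e. the weaker a base it is — the better a leaving group it makes.
(CH₃)₃C–N₂⁺ loses N₂: no meaningful conjugate acid; N₂ departs as an exceptionally stable neutral molecule
(CH₃)₃C–OTf loses OTf⁻: pKₐ(CF₃SO₃H (triflic acid)) ≈ -14
(CH₃)₃C–OTs loses OTs⁻: pKₐ(p-CH₃C₆H₄SO₃H (TsOH)) ≈ -2.8
(CH₃)₃C–OPO(OH)₂ loses H₂PO₄⁻: pKₐ(H₃PO₄) ≈ 2.1
(CH₃)₃C–OAc loses AcO⁻: pKₐ(CH₃COOH) ≈ 4.8
(CH₃)₃C–SH loses HS⁻: pKₐ(H₂S) ≈ 7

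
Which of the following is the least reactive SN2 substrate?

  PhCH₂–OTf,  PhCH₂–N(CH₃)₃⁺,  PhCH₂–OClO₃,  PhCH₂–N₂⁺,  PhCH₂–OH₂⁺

With the same alkyl group throughout, only the leaving group differentiates the rates.
A good leaving group is a weak base: the lower the pKₐ of its conjugate acid, the more readily it departs.
PhCH₂–N₂⁺ loses N₂: no meaningful conjugate acid; N₂ departs as an exceptionally stable neutral molecule
PhCH₂–OTf loses OTf⁻: pKₐ(CF₃SO₃H (triflic acid)) ≈ -14
PhCH₂–OClO₃ loses ClO₄⁻: pKₐ(HClO₄) ≈ -10
PhCH₂–OH₂⁺ loses H₂O: pKₐ(H₃O⁺) ≈ -1.7
PhCH₂–N(CH₃)₃⁺ loses NR'₃: pKₐ(R'₃NH⁺) ≈ 10.7

PhCH₂–N(CH₃)₃⁺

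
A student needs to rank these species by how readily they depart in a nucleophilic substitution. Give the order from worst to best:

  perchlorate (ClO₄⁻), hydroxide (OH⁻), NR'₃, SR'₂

perchlorate (ClO₄⁻): pKₐ(HClO₄) ≈ -10 — extremely weak base; rarely used for safety reasons
SR'₂: pKₐ(R'₂SH⁺) ≈ -7 — neutral; leaves from a sulfonium salt (R–SR'₂⁺)
NR'₃: pKₐ(R'₃NH⁺) ≈ 10.7 — neutral but still a fairly strong base; Hofmann-elimination LG
hydroxide (OH⁻): pKₐ(H₂O) ≈ 15.7
The question asks for worst first, so the sequence is read in increasing leaving-group ability.

hydroxide (OH⁻) < NR'₃ < SR'₂ < perchlorate (ClO₄⁻)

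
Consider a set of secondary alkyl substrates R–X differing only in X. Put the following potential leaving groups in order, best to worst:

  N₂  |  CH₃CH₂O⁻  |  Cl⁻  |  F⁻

Rank by basicity of the departing species: weakest base leaves most easily.
N₂: no meaningful conjugate acid; N₂ departs as an exceptionally stable neutral molecule
Cl⁻: pKₐ(HCl) ≈ -7 — moderately weak base
F⁻: pKₐ(HF) ≈ 3.2 — small and strongly basic; the poor halide leaving group
CH₃CH₂O⁻: pKₐ(CH₃CH₂OH) ≈ 16 — strong base; alkoxides do not leave unassisted

N₂ > Cl⁻ > F⁻ > CH₃CH₂O⁻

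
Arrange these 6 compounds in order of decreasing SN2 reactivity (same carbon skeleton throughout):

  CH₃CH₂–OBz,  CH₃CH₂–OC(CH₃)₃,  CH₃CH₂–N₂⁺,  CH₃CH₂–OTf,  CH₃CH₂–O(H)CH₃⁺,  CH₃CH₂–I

The skeletons are identical, so relative rate is governed entirely by leaving-group ability.
Leaving-group ability tracks the stability of the departed species; conjugate-acid pKₐ is the usual yardstick (lower pKₐ → better LG).
CH₃CH₂–N₂⁺ loses N₂: no meaningful conjugate acid; N₂ departs as an exceptionally stable neutral molecule
CH₃CH₂–OTf loses OTf⁻: pKₐ(CF₃SO₃H (triflic acid)) ≈ -14
CH₃CH₂–I loses I⁻: pKₐ(HI) ≈ -10
CH₃CH₂–O(H)CH₃⁺ loses R'OH: pKₐ(R'OH₂⁺) ≈ -2.4
CH₃CH₂–OBz loses PhCOO⁻: pKₐ(C₆H₅COOH) ≈ 4.2
CH₃CH₂–OC(CH₃)₃ loses (CH₃)₃CO⁻: pKₐ(t-BuOH) ≈ 18

CH₃CH₂–N₂⁺ > CH₃CH₂–OTf > CH₃CH₂–I > CH₃CH₂–O(H)CH₃⁺ > CH₃CH₂–OBz > CH₃CH₂–OC(CH₃)₃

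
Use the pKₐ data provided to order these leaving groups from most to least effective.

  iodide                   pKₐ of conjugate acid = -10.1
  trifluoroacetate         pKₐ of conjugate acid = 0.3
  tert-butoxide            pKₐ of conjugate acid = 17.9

iodide > trifluoroacetate > tert-butoxide

Lower conjugate-acid pKₐ ⇒ weaker base ⇒ better leaving group.
Sorting by the given values: iodide (-10.1), trifluoroacetate (0.3), tert-butoxide (17.9).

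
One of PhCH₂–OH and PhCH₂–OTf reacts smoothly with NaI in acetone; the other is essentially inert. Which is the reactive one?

From PhCH₂–OH the departing group would be OH⁻ (pKₐ(H₂O) ≈ 15.7). Strong base; essentially never leaves without prior activation.
From PhCH₂–OTf the leaving group is OTf⁻ (pKₐ(CF₃SO₃H (triflic acid)) ≈ -14). Charge spread over three oxygens and a CF₃ group; the premier leaving group in synthesis.
(In practice PhCH₂–OTf is made from PhCH₂–OH by treatment with Tf₂O / 2,6-lutidine, converting the hydroxyl into a triflate.)

PhCH₂–OTf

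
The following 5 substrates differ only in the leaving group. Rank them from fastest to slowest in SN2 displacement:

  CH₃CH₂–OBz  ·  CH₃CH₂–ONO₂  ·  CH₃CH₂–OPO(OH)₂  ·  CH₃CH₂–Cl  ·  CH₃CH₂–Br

CH₃CH₂–Br > CH₃CH₂–Cl > CH₃CH₂–ONO₂ > CH₃CH₂–OPO(OH)₂ > CH₃CH₂–OBz

Identical carbon frameworks mean the comparison reduces to leaving-group quality.
Leaving-group ability tracks the stability of the departed species; conjugate-acid pKₐ is the usual yardstick (lower pKₐ → better LG).
CH₃CH₂–Br loses Br⁻: pKₐ(HBr) ≈ -9
CH₃CH₂–Cl loses Cl⁻: pKₐ(HCl) ≈ -7
CH₃CH₂–ONO₂ loses NO₃⁻: pKₐ(HNO₃) ≈ -1.3
CH₃CH₂–OPO(OH)₂ loses H₂PO₄⁻: pKₐ(H₃PO₄) ≈ 2.1
CH₃CH₂–OBz loses PhCOO⁻: pKₐ(C₆H₅COOH) ≈ 4.2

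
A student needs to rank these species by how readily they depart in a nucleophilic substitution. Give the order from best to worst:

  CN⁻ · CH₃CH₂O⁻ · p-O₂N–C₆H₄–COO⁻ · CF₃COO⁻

CF₃COO⁻ > p-O₂N–C₆H₄–COO⁻ > CN⁻ > CH₃CH₂O⁻

CF₃COO⁻: pKₐ(CF₃COOH) ≈ 0.2 — strongly electron-withdrawing CF₃ stabilises the carboxylate
p-O₂N–C₆H₄–COO⁻: pKₐ(p-nitrobenzoic acid) ≈ 3.4 — electron-withdrawing nitro group stabilises the carboxylate
CN⁻: pKₐ(HCN) ≈ 9.2 — sp carbon stabilises the charge somewhat, but still a poor LG
CH₃CH₂O⁻: pKₐ(CH₃CH₂OH) ≈ 16 — strong base; alkoxides do not leave unassisted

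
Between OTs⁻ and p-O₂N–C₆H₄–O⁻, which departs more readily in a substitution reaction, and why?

OTs⁻

OTs⁻ is the better leaving group.
pKₐ(p-CH₃C₆H₄SO₃H (TsOH)) ≈ -2.8 versus pKₐ(p-nitrophenol) ≈ 7.2: OTs⁻ is the much weaker base.
Resonance-delocalised arenesulfonate.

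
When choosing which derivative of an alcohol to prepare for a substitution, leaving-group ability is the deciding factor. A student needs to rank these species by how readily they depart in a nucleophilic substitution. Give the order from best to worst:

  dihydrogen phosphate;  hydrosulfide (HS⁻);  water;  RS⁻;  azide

water > dihydrogen phosphate > azide > hydrosulfide (HS⁻) > RS⁻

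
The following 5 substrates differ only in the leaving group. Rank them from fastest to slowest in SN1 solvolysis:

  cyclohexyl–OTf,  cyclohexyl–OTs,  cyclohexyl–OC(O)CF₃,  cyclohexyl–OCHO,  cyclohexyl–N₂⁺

cyclohexyl–N₂⁺ > cyclohexyl–OTf > cyclohexyl–OTs > cyclohexyl–OC(O)CF₃ > cyclohexyl–OCHO

With the same alkyl group throughout, only the leaving group differentiates the rates.
A good leaving group is a weak base: the lower the pKₐ of its conjugate acid, the more readily it departs.
cyclohexyl–N₂⁺ loses N₂: no meaningful conjugate acid; N₂ departs as an exceptionally stable neutral molecule
cyclohexyl–OTf loses OTf⁻: pKₐ(CF₃SO₃H (triflic acid)) ≈ -14
cyclohexyl–OTs loses OTs⁻: pKₐ(p-CH₃C₆H₄SO₃H (TsOH)) ≈ -2.8
cyclohexyl–OC(O)CF₃ loses CF₃COO⁻: pKₐ(CF₃COOH) ≈ 0.2
cyclohexyl–OCHO loses HCOO⁻: pKₐ(HCOOH) ≈ 3.8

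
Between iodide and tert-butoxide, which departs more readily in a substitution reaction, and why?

iodide

iodide is the better leaving group.
pKₐ(HI) ≈ -10 versus pKₐ(t-BuOH) ≈ 18: iodide is the much weaker base.
Large, highly polarisable; very weak base.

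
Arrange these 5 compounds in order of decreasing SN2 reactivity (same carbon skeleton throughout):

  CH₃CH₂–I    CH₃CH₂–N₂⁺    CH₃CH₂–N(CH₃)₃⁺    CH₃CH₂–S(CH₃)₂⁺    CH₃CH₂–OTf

CH₃CH₂–N₂⁺ > CH₃CH₂–OTf > CH₃CH₂–I > CH₃CH₂–S(CH₃)₂⁺ > CH₃CH₂–N(CH₃)₃⁺

With the same alkyl group throughout, only the leaving group differentiates the rates.
Rank by basicity of the departing species: weakest base leaves most easily.
CH₃CH₂–N₂⁺ loses N₂: no meaningful conjugate acid; N₂ departs as an exceptionally stable neutral molecule
CH₃CH₂–OTf loses OTf⁻: pKₐ(CF₃SO₃H (triflic acid)) ≈ -14
CH₃CH₂–I loses I⁻: pKₐ(HI) ≈ -10
CH₃CH₂–S(CH₃)₂⁺ loses SR'₂: pKₐ(R'₂SH⁺) ≈ -7
CH₃CH₂–N(CH₃)₃⁺ loses NR'₃: pKₐ(R'₃NH⁺) ≈ 10.7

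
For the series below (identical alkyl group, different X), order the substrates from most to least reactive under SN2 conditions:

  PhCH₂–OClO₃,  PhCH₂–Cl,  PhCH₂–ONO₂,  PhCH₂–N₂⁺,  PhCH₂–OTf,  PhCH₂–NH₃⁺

PhCH₂–N₂⁺ > PhCH₂–OTf > PhCH₂–OClO₃ > PhCH₂–Cl > PhCH₂–ONO₂ > PhCH₂–NH₃⁺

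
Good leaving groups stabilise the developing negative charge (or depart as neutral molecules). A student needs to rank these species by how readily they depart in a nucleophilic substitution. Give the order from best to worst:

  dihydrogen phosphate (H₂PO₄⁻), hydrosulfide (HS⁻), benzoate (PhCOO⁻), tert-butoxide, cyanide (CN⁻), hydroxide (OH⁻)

A good leaving group is a weak base: the lower the pKₐ of its conjugate acid, the more readily it departs.
dihydrogen phosphate (H₂PO₄⁻): pKₐ(H₃PO₄) ≈ 2.1
benzoate (PhCOO⁻): pKₐ(C₆H₅COOH) ≈ 4.2
hydrosulfide (HS⁻): pKₐ(H₂S) ≈ 7
cyanide (CN⁻): pKₐ(HCN) ≈ 9.2
hydroxide (OH⁻): pKₐ(H₂O) ≈ 15.7
tert-butoxide: pKₐ(t-BuOH) ≈ 18

dihydrogen phosphate (H₂PO₄⁻) > benzoate (PhCOO⁻) > hydrosulfide (HS⁻) > cyanide (CN⁻) > hydroxide (OH⁻) > tert-butoxide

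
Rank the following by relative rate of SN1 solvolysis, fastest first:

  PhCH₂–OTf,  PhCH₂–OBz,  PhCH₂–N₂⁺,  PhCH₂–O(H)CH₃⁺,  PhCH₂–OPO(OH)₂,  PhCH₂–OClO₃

PhCH₂–N₂⁺ > PhCH₂–OTf > PhCH₂–OClO₃ > PhCH₂–O(H)CH₃⁺ > PhCH₂–OPO(OH)₂ > PhCH₂–OBz

With the same alkyl group throughout, only the leaving group differentiates the rates.
Leaving-group ability tracks the stability of the departed species; conjugate-acid pKₐ is the usual yardstick (lower pKₐ → better LG).
PhCH₂–N₂⁺ loses N₂: no meaningful conjugate acid; N₂ departs as an exceptionally stable neutral molecule
PhCH₂–OTf loses OTf⁻: pKₐ(CF₃SO₃H (triflic acid)) ≈ -14
PhCH₂–OClO₃ loses ClO₄⁻: pKₐ(HClO₄) ≈ -10
PhCH₂–O(H)CH₃⁺ loses R'OH: pKₐ(R'OH₂⁺) ≈ -2.4
PhCH₂–OPO(OH)₂ loses H₂PO₄⁻: pKₐ(H₃PO₄) ≈ 2.1
PhCH₂–OBz loses PhCOO⁻: pKₐ(C₆H₅COOH) ≈ 4.2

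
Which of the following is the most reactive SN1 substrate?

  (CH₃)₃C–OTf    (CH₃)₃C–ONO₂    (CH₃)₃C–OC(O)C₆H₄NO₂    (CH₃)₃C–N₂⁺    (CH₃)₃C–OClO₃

(CH₃)₃C–N₂⁺

The skeletons are identical, so relative rate is governed entirely by leaving-group ability.
Leaving-group ability tracks the stability of the departed species; conjugate-acid pKₐ is the usual yardstick (lower pKₐ → better LG).
(CH₃)₃C–N₂⁺ loses N₂: no meaningful conjugate acid; N₂ departs as an exceptionally stable neutral molecule
(CH₃)₃C–OTf loses OTf⁻: pKₐ(CF₃SO₃H (triflic acid)) ≈ -14
(CH₃)₃C–OClO₃ loses ClO₄⁻: pKₐ(HClO₄) ≈ -10
(CH₃)₃C–ONO₂ loses NO₃⁻: pKₐ(HNO₃) ≈ -1.3
(CH₃)₃C–OC(O)C₆H₄NO₂ loses p-O₂N–C₆H₄–COO⁻: pKₐ(p-nitrobenzoic acid) ≈ 3.4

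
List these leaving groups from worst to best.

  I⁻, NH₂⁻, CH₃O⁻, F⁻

I⁻: pKₐ(HI) ≈ -10 — large, highly polarisable; very weak base
F⁻: pKₐ(HF) ≈ 3.2 — small and strongly basic; the poor halide leaving group
CH₃O⁻: pKₐ(CH₃OH) ≈ 15.5
NH₂⁻: pKₐ(NH₃) ≈ 38
The question asks for worst first, so the sequence is read in increasing leaving-group ability.

NH₂⁻ < CH₃O⁻ < F⁻ < I⁻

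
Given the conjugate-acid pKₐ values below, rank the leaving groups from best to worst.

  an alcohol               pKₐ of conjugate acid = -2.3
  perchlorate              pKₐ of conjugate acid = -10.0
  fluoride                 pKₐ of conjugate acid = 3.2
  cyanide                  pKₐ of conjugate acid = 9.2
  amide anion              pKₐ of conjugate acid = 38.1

Lower conjugate-acid pKₐ ⇒ weaker base ⇒ better leaving group.
Sorting by the given values: perchlorate (-10.0), an alcohol (-2.3), fluoride (3.2), cyanide (9.2), amide anion (38.1).

perchlorate > an alcohol > fluoride > cyanide > amide anion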